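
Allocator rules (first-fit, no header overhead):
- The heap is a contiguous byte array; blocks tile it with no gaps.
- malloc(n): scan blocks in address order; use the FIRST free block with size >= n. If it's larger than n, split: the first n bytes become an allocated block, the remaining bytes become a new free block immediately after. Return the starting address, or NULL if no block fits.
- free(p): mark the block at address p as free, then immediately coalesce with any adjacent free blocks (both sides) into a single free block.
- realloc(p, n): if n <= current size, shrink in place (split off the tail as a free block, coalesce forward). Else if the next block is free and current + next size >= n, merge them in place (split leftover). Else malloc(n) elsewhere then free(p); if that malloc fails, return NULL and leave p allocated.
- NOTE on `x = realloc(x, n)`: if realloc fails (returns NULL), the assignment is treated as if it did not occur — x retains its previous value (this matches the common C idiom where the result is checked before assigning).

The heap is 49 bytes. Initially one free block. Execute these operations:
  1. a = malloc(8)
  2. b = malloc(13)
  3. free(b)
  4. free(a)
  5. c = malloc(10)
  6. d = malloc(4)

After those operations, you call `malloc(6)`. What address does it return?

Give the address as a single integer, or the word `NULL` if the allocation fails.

Answer: 14

Derivation:
Op 1: a = malloc(8) -> a = 0; heap: [0-7 ALLOC][8-48 FREE]
Op 2: b = malloc(13) -> b = 8; heap: [0-7 ALLOC][8-20 ALLOC][21-48 FREE]
Op 3: free(b) -> (freed b); heap: [0-7 ALLOC][8-48 FREE]
Op 4: free(a) -> (freed a); heap: [0-48 FREE]
Op 5: c = malloc(10) -> c = 0; heap: [0-9 ALLOC][10-48 FREE]
Op 6: d = malloc(4) -> d = 10; heap: [0-9 ALLOC][10-13 ALLOC][14-48 FREE]
malloc(6): first-fit scan over [0-9 ALLOC][10-13 ALLOC][14-48 FREE] -> 14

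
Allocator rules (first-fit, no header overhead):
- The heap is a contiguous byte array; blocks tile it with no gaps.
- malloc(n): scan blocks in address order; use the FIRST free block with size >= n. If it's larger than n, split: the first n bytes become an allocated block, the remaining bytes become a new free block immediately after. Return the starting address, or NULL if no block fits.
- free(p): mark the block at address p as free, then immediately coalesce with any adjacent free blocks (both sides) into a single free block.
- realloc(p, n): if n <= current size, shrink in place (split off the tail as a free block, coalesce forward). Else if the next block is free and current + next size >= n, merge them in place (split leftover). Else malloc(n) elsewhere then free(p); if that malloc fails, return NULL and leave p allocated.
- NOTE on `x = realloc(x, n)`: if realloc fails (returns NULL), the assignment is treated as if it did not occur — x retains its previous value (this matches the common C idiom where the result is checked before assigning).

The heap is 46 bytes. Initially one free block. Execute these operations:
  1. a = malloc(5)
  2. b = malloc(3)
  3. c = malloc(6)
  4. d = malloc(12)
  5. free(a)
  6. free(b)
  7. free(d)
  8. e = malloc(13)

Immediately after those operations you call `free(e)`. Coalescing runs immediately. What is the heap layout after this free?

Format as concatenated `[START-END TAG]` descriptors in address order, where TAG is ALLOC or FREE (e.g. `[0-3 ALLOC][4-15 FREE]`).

Op 1: a = malloc(5) -> a = 0; heap: [0-4 ALLOC][5-45 FREE]
Op 2: b = malloc(3) -> b = 5; heap: [0-4 ALLOC][5-7 ALLOC][8-45 FREE]
Op 3: c = malloc(6) -> c = 8; heap: [0-4 ALLOC][5-7 ALLOC][8-13 ALLOC][14-45 FREE]
Op 4: d = malloc(12) -> d = 14; heap: [0-4 ALLOC][5-7 ALLOC][8-13 ALLOC][14-25 ALLOC][26-45 FREE]
Op 5: free(a) -> (freed a); heap: [0-4 FREE][5-7 ALLOC][8-13 ALLOC][14-25 ALLOC][26-45 FREE]
Op 6: free(b) -> (freed b); heap: [0-7 FREE][8-13 ALLOC][14-25 ALLOC][26-45 FREE]
Op 7: free(d) -> (freed d); heap: [0-7 FREE][8-13 ALLOC][14-45 FREE]
Op 8: e = malloc(13) -> e = 14; heap: [0-7 FREE][8-13 ALLOC][14-26 ALLOC][27-45 FREE]
free(e): e = 14 -> block [14-26 ALLOC]; mark free, coalesce with adjacent free neighbors -> [0-7 FREE][8-13 ALLOC][14-45 FREE]

Answer: [0-7 FREE][8-13 ALLOC][14-45 FREE]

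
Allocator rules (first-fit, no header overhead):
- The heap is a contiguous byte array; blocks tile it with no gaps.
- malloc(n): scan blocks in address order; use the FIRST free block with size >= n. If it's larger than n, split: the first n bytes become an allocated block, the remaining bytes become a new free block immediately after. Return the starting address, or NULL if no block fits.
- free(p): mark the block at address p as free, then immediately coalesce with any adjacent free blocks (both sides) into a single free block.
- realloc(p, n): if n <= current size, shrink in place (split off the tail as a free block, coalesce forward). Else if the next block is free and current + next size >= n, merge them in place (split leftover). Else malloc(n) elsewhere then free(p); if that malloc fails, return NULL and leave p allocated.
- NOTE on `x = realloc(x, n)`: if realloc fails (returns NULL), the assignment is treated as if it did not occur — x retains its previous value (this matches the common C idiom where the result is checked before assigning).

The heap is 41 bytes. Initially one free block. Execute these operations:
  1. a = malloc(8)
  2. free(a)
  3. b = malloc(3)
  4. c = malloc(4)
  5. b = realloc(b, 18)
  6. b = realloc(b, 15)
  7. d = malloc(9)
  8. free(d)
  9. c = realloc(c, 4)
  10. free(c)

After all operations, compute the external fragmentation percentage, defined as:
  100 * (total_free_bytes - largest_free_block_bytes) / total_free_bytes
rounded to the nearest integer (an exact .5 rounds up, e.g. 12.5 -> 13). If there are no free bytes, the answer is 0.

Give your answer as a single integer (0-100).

Answer: 27

Derivation:
Op 1: a = malloc(8) -> a = 0; heap: [0-7 ALLOC][8-40 FREE]
Op 2: free(a) -> (freed a); heap: [0-40 FREE]
Op 3: b = malloc(3) -> b = 0; heap: [0-2 ALLOC][3-40 FREE]
Op 4: c = malloc(4) -> c = 3; heap: [0-2 ALLOC][3-6 ALLOC][7-40 FREE]
Op 5: b = realloc(b, 18) -> b = 7; heap: [0-2 FREE][3-6 ALLOC][7-24 ALLOC][25-40 FREE]
Op 6: b = realloc(b, 15) -> b = 7; heap: [0-2 FREE][3-6 ALLOC][7-21 ALLOC][22-40 FREE]
Op 7: d = malloc(9) -> d = 22; heap: [0-2 FREE][3-6 ALLOC][7-21 ALLOC][22-30 ALLOC][31-40 FREE]
Op 8: free(d) -> (freed d); heap: [0-2 FREE][3-6 ALLOC][7-21 ALLOC][22-40 FREE]
Op 9: c = realloc(c, 4) -> c = 3; heap: [0-2 FREE][3-6 ALLOC][7-21 ALLOC][22-40 FREE]
Op 10: free(c) -> (freed c); heap: [0-6 FREE][7-21 ALLOC][22-40 FREE]
Free blocks: [7 19] total_free=26 largest=19 -> 100*(26-19)/26 = 700/26 ≈ 26.923 -> rounds to 27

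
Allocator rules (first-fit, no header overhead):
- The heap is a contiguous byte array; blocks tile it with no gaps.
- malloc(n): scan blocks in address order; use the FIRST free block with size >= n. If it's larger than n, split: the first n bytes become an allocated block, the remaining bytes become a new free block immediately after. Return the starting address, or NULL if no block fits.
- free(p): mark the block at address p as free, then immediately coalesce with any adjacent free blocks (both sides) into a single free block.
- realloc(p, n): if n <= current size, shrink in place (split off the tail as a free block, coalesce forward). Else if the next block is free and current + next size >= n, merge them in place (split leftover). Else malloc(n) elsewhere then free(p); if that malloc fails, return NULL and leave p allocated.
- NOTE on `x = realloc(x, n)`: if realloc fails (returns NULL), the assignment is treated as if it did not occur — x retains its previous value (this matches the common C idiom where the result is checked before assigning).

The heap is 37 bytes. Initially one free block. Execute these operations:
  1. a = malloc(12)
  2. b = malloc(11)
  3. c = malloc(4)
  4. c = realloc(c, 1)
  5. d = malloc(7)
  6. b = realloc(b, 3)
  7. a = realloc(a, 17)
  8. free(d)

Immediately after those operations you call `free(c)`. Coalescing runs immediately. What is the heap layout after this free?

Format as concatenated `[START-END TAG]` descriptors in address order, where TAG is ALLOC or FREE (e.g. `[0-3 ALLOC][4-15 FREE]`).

Op 1: a = malloc(12) -> a = 0; heap: [0-11 ALLOC][12-36 FREE]
Op 2: b = malloc(11) -> b = 12; heap: [0-11 ALLOC][12-22 ALLOC][23-36 FREE]
Op 3: c = malloc(4) -> c = 23; heap: [0-11 ALLOC][12-22 ALLOC][23-26 ALLOC][27-36 FREE]
Op 4: c = realloc(c, 1) -> c = 23; heap: [0-11 ALLOC][12-22 ALLOC][23-23 ALLOC][24-36 FREE]
Op 5: d = malloc(7) -> d = 24; heap: [0-11 ALLOC][12-22 ALLOC][23-23 ALLOC][24-30 ALLOC][31-36 FREE]
Op 6: b = realloc(b, 3) -> b = 12; heap: [0-11 ALLOC][12-14 ALLOC][15-22 FREE][23-23 ALLOC][24-30 ALLOC][31-36 FREE]
Op 7: a = realloc(a, 17) -> NULL (a unchanged); heap: [0-11 ALLOC][12-14 ALLOC][15-22 FREE][23-23 ALLOC][24-30 ALLOC][31-36 FREE]
Op 8: free(d) -> (freed d); heap: [0-11 ALLOC][12-14 ALLOC][15-22 FREE][23-23 ALLOC][24-36 FREE]
free(c): c = 23 -> block [23-23 ALLOC]; mark free, coalesce with adjacent free neighbors -> [0-11 ALLOC][12-14 ALLOC][15-36 FREE]

Answer: [0-11 ALLOC][12-14 ALLOC][15-36 FREE]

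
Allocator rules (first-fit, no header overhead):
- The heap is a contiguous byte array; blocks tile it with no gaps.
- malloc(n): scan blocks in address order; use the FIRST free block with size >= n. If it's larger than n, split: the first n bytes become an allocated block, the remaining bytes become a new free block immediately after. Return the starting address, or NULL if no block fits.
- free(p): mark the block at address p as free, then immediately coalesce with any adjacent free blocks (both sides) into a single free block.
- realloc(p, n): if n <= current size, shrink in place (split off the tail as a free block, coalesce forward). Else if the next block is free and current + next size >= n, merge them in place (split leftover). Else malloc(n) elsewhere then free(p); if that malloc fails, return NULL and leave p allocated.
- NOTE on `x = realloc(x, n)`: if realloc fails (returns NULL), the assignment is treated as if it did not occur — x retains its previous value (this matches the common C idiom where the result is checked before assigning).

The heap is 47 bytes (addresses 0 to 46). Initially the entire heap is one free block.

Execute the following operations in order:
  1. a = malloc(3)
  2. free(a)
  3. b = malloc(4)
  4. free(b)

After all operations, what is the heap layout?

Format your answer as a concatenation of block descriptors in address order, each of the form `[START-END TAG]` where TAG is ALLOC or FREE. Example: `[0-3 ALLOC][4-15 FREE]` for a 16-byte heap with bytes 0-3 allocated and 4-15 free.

Answer: [0-46 FREE]

Derivation:
Op 1: a = malloc(3) -> a = 0; heap: [0-2 ALLOC][3-46 FREE]
Op 2: free(a) -> (freed a); heap: [0-46 FREE]
Op 3: b = malloc(4) -> b = 0; heap: [0-3 ALLOC][4-46 FREE]
Op 4: free(b) -> (freed b); heap: [0-46 FREE]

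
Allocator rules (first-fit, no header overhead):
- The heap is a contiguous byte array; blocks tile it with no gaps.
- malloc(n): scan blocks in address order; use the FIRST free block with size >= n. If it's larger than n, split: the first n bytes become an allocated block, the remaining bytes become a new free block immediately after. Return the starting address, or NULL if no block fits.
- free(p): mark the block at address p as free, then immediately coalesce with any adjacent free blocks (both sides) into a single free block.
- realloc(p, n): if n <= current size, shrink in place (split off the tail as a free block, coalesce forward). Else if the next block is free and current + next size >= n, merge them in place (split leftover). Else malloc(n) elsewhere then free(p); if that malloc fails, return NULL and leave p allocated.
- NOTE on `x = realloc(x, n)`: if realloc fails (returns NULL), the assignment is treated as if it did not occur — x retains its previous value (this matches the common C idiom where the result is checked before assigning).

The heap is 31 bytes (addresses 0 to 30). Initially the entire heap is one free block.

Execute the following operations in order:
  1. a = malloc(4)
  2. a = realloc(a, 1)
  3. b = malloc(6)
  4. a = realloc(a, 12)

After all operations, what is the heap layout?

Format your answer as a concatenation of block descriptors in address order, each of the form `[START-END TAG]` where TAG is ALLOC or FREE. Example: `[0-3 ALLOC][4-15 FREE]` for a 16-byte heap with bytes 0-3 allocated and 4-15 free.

Answer: [0-0 FREE][1-6 ALLOC][7-18 ALLOC][19-30 FREE]

Derivation:
Op 1: a = malloc(4) -> a = 0; heap: [0-3 ALLOC][4-30 FREE]
Op 2: a = realloc(a, 1) -> a = 0; heap: [0-0 ALLOC][1-30 FREE]
Op 3: b = malloc(6) -> b = 1; heap: [0-0 ALLOC][1-6 ALLOC][7-30 FREE]
Op 4: a = realloc(a, 12) -> a = 7; heap: [0-0 FREE][1-6 ALLOC][7-18 ALLOC][19-30 FREE]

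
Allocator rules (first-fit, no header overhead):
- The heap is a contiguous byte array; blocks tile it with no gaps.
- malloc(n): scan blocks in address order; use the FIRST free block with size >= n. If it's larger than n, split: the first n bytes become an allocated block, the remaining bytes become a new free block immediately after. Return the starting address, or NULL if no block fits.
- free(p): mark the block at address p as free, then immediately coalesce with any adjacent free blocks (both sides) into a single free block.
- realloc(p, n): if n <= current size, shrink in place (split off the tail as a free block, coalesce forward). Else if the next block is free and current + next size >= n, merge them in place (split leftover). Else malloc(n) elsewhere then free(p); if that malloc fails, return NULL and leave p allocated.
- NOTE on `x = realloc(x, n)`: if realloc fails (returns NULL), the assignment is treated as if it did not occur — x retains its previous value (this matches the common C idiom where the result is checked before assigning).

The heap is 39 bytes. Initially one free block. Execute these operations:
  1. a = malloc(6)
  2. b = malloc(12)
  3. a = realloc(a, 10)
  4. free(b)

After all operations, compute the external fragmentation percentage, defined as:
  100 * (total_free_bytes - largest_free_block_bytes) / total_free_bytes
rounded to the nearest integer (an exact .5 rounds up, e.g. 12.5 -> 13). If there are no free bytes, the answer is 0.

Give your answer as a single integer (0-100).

Op 1: a = malloc(6) -> a = 0; heap: [0-5 ALLOC][6-38 FREE]
Op 2: b = malloc(12) -> b = 6; heap: [0-5 ALLOC][6-17 ALLOC][18-38 FREE]
Op 3: a = realloc(a, 10) -> a = 18; heap: [0-5 FREE][6-17 ALLOC][18-27 ALLOC][28-38 FREE]
Op 4: free(b) -> (freed b); heap: [0-17 FREE][18-27 ALLOC][28-38 FREE]
Free blocks: [18 11] total_free=29 largest=18 -> 100*(29-18)/29 = 1100/29 ≈ 37.931 -> rounds to 38

Answer: 38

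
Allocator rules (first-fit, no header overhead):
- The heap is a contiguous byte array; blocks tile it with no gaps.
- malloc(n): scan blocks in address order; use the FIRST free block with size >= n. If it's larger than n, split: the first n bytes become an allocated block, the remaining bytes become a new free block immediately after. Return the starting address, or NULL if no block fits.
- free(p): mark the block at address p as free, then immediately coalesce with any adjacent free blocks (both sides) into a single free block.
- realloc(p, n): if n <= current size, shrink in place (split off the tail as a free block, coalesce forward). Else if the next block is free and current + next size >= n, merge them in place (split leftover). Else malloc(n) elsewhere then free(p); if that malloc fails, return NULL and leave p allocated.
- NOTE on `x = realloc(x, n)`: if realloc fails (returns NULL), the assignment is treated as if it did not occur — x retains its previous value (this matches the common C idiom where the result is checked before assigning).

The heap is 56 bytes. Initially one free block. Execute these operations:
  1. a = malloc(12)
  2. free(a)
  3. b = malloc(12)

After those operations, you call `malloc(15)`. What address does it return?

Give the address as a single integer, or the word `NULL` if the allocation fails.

Op 1: a = malloc(12) -> a = 0; heap: [0-11 ALLOC][12-55 FREE]
Op 2: free(a) -> (freed a); heap: [0-55 FREE]
Op 3: b = malloc(12) -> b = 0; heap: [0-11 ALLOC][12-55 FREE]
malloc(15): first-fit scan over [0-11 ALLOC][12-55 FREE] -> 12

Answer: 12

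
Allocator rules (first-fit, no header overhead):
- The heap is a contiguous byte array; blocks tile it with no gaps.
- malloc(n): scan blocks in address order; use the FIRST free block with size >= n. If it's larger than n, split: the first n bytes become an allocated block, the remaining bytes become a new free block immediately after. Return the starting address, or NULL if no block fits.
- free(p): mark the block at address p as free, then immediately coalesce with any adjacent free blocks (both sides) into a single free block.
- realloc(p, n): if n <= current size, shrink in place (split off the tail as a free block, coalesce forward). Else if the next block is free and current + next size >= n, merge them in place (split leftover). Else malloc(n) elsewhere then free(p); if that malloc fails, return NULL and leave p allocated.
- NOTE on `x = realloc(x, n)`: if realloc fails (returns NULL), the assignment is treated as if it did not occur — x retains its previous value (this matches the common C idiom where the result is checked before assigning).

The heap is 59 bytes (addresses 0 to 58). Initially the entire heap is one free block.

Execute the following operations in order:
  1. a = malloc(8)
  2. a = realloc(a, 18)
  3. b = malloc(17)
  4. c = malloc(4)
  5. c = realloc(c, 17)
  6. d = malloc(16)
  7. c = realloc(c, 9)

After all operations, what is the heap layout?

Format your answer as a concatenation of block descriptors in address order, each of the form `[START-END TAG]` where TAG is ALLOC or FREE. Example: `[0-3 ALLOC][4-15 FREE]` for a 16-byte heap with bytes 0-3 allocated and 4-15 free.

Op 1: a = malloc(8) -> a = 0; heap: [0-7 ALLOC][8-58 FREE]
Op 2: a = realloc(a, 18) -> a = 0; heap: [0-17 ALLOC][18-58 FREE]
Op 3: b = malloc(17) -> b = 18; heap: [0-17 ALLOC][18-34 ALLOC][35-58 FREE]
Op 4: c = malloc(4) -> c = 35; heap: [0-17 ALLOC][18-34 ALLOC][35-38 ALLOC][39-58 FREE]
Op 5: c = realloc(c, 17) -> c = 35; heap: [0-17 ALLOC][18-34 ALLOC][35-51 ALLOC][52-58 FREE]
Op 6: d = malloc(16) -> d = NULL; heap: [0-17 ALLOC][18-34 ALLOC][35-51 ALLOC][52-58 FREE]
Op 7: c = realloc(c, 9) -> c = 35; heap: [0-17 ALLOC][18-34 ALLOC][35-43 ALLOC][44-58 FREE]

Answer: [0-17 ALLOC][18-34 ALLOC][35-43 ALLOC][44-58 FREE]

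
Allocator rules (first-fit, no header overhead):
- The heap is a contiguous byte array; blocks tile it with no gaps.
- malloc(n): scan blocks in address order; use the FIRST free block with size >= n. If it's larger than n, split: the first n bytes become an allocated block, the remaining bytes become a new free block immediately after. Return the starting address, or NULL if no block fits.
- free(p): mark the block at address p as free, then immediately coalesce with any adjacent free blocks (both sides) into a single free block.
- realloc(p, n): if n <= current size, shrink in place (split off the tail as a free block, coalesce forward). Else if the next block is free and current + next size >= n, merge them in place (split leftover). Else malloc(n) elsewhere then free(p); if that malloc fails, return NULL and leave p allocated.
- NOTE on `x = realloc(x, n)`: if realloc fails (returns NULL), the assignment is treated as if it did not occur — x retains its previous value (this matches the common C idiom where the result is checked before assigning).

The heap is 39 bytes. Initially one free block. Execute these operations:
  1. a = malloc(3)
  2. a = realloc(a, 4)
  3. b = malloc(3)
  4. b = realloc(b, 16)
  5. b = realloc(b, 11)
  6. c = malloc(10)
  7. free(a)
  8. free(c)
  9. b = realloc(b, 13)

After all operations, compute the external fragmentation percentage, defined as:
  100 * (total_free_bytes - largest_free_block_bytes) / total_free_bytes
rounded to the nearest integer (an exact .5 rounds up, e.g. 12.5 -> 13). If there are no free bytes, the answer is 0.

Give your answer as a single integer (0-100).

Answer: 15

Derivation:
Op 1: a = malloc(3) -> a = 0; heap: [0-2 ALLOC][3-38 FREE]
Op 2: a = realloc(a, 4) -> a = 0; heap: [0-3 ALLOC][4-38 FREE]
Op 3: b = malloc(3) -> b = 4; heap: [0-3 ALLOC][4-6 ALLOC][7-38 FREE]
Op 4: b = realloc(b, 16) -> b = 4; heap: [0-3 ALLOC][4-19 ALLOC][20-38 FREE]
Op 5: b = realloc(b, 11) -> b = 4; heap: [0-3 ALLOC][4-14 ALLOC][15-38 FREE]
Op 6: c = malloc(10) -> c = 15; heap: [0-3 ALLOC][4-14 ALLOC][15-24 ALLOC][25-38 FREE]
Op 7: free(a) -> (freed a); heap: [0-3 FREE][4-14 ALLOC][15-24 ALLOC][25-38 FREE]
Op 8: free(c) -> (freed c); heap: [0-3 FREE][4-14 ALLOC][15-38 FREE]
Op 9: b = realloc(b, 13) -> b = 4; heap: [0-3 FREE][4-16 ALLOC][17-38 FREE]
Free blocks: [4 22] total_free=26 largest=22 -> 100*(26-22)/26 = 400/26 ≈ 15.385 -> rounds to 15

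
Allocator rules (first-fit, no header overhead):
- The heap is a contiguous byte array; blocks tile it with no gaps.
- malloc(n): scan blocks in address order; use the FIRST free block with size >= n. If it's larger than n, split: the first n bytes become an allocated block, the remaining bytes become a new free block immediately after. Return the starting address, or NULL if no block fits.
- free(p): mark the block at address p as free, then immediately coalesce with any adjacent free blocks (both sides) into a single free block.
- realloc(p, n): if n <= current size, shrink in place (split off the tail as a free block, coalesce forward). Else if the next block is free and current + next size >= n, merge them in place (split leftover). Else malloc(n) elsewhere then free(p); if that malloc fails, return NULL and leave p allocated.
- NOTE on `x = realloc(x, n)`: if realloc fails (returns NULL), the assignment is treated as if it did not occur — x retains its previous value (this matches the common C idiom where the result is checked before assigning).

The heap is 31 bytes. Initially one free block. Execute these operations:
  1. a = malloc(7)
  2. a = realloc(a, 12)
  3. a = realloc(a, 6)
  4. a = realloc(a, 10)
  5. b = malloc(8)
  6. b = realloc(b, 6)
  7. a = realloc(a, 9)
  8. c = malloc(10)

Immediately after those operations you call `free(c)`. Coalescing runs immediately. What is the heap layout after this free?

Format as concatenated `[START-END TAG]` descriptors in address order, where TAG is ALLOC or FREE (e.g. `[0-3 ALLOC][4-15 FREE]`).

Op 1: a = malloc(7) -> a = 0; heap: [0-6 ALLOC][7-30 FREE]
Op 2: a = realloc(a, 12) -> a = 0; heap: [0-11 ALLOC][12-30 FREE]
Op 3: a = realloc(a, 6) -> a = 0; heap: [0-5 ALLOC][6-30 FREE]
Op 4: a = realloc(a, 10) -> a = 0; heap: [0-9 ALLOC][10-30 FREE]
Op 5: b = malloc(8) -> b = 10; heap: [0-9 ALLOC][10-17 ALLOC][18-30 FREE]
Op 6: b = realloc(b, 6) -> b = 10; heap: [0-9 ALLOC][10-15 ALLOC][16-30 FREE]
Op 7: a = realloc(a, 9) -> a = 0; heap: [0-8 ALLOC][9-9 FREE][10-15 ALLOC][16-30 FREE]
Op 8: c = malloc(10) -> c = 16; heap: [0-8 ALLOC][9-9 FREE][10-15 ALLOC][16-25 ALLOC][26-30 FREE]
free(c): c = 16 -> block [16-25 ALLOC]; mark free, coalesce with adjacent free neighbors -> [0-8 ALLOC][9-9 FREE][10-15 ALLOC][16-30 FREE]

Answer: [0-8 ALLOC][9-9 FREE][10-15 ALLOC][16-30 FREE]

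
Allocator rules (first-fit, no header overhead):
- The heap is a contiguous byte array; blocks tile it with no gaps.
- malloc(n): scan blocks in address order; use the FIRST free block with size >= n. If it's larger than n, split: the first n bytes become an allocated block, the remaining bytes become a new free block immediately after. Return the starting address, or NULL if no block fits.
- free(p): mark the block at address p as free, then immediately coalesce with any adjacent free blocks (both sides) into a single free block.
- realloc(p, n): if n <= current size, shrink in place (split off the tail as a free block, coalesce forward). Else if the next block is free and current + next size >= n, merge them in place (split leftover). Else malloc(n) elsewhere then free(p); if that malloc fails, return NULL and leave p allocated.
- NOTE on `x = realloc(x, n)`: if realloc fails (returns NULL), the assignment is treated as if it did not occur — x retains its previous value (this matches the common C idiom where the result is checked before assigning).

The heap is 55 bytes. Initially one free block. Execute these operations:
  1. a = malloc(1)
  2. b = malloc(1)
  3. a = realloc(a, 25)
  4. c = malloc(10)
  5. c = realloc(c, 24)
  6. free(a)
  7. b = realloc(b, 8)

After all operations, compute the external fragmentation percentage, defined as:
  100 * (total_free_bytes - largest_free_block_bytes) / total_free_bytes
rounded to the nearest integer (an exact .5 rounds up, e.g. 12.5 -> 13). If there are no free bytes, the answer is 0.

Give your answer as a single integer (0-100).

Answer: 22

Derivation:
Op 1: a = malloc(1) -> a = 0; heap: [0-0 ALLOC][1-54 FREE]
Op 2: b = malloc(1) -> b = 1; heap: [0-0 ALLOC][1-1 ALLOC][2-54 FREE]
Op 3: a = realloc(a, 25) -> a = 2; heap: [0-0 FREE][1-1 ALLOC][2-26 ALLOC][27-54 FREE]
Op 4: c = malloc(10) -> c = 27; heap: [0-0 FREE][1-1 ALLOC][2-26 ALLOC][27-36 ALLOC][37-54 FREE]
Op 5: c = realloc(c, 24) -> c = 27; heap: [0-0 FREE][1-1 ALLOC][2-26 ALLOC][27-50 ALLOC][51-54 FREE]
Op 6: free(a) -> (freed a); heap: [0-0 FREE][1-1 ALLOC][2-26 FREE][27-50 ALLOC][51-54 FREE]
Op 7: b = realloc(b, 8) -> b = 1; heap: [0-0 FREE][1-8 ALLOC][9-26 FREE][27-50 ALLOC][51-54 FREE]
Free blocks: [1 18 4] total_free=23 largest=18 -> 100*(23-18)/23 = 500/23 ≈ 21.739 -> rounds to 22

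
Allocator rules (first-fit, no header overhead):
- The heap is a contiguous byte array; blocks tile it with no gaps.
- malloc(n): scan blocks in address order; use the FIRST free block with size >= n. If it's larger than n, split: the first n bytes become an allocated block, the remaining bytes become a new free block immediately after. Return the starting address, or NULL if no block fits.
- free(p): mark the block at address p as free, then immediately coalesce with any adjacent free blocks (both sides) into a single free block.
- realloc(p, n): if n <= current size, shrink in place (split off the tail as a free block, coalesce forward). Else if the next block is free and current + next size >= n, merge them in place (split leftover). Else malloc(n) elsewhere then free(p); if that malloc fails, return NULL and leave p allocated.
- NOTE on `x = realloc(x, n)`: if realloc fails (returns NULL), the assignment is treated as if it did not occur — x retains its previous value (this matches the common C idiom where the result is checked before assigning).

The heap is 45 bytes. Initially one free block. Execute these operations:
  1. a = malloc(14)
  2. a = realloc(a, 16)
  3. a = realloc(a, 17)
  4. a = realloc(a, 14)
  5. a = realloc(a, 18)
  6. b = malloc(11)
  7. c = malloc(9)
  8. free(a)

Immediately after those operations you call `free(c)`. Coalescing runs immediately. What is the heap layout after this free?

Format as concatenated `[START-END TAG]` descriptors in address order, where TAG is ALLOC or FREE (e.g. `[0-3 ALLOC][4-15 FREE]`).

Answer: [0-17 FREE][18-28 ALLOC][29-44 FREE]

Derivation:
Op 1: a = malloc(14) -> a = 0; heap: [0-13 ALLOC][14-44 FREE]
Op 2: a = realloc(a, 16) -> a = 0; heap: [0-15 ALLOC][16-44 FREE]
Op 3: a = realloc(a, 17) -> a = 0; heap: [0-16 ALLOC][17-44 FREE]
Op 4: a = realloc(a, 14) -> a = 0; heap: [0-13 ALLOC][14-44 FREE]
Op 5: a = realloc(a, 18) -> a = 0; heap: [0-17 ALLOC][18-44 FREE]
Op 6: b = malloc(11) -> b = 18; heap: [0-17 ALLOC][18-28 ALLOC][29-44 FREE]
Op 7: c = malloc(9) -> c = 29; heap: [0-17 ALLOC][18-28 ALLOC][29-37 ALLOC][38-44 FREE]
Op 8: free(a) -> (freed a); heap: [0-17 FREE][18-28 ALLOC][29-37 ALLOC][38-44 FREE]
free(c): c = 29 -> block [29-37 ALLOC]; mark free, coalesce with adjacent free neighbors -> [0-17 FREE][18-28 ALLOC][29-44 FREE]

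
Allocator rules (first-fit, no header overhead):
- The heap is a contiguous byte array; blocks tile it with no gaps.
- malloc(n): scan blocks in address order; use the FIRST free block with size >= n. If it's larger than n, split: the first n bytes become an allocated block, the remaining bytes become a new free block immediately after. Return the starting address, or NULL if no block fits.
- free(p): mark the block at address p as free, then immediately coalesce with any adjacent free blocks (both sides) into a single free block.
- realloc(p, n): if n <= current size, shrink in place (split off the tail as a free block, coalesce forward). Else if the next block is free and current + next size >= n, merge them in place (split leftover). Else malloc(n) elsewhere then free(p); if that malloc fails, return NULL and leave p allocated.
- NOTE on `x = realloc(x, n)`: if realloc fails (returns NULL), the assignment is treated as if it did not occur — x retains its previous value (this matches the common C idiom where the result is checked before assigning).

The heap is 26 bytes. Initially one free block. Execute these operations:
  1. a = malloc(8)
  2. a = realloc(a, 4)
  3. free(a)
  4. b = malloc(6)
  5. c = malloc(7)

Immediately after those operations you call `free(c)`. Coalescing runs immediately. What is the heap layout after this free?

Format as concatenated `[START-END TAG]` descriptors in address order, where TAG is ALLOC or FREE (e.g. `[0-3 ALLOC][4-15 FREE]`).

Op 1: a = malloc(8) -> a = 0; heap: [0-7 ALLOC][8-25 FREE]
Op 2: a = realloc(a, 4) -> a = 0; heap: [0-3 ALLOC][4-25 FREE]
Op 3: free(a) -> (freed a); heap: [0-25 FREE]
Op 4: b = malloc(6) -> b = 0; heap: [0-5 ALLOC][6-25 FREE]
Op 5: c = malloc(7) -> c = 6; heap: [0-5 ALLOC][6-12 ALLOC][13-25 FREE]
free(c): c = 6 -> block [6-12 ALLOC]; mark free, coalesce with adjacent free neighbors -> [0-5 ALLOC][6-25 FREE]

Answer: [0-5 ALLOC][6-25 FREE]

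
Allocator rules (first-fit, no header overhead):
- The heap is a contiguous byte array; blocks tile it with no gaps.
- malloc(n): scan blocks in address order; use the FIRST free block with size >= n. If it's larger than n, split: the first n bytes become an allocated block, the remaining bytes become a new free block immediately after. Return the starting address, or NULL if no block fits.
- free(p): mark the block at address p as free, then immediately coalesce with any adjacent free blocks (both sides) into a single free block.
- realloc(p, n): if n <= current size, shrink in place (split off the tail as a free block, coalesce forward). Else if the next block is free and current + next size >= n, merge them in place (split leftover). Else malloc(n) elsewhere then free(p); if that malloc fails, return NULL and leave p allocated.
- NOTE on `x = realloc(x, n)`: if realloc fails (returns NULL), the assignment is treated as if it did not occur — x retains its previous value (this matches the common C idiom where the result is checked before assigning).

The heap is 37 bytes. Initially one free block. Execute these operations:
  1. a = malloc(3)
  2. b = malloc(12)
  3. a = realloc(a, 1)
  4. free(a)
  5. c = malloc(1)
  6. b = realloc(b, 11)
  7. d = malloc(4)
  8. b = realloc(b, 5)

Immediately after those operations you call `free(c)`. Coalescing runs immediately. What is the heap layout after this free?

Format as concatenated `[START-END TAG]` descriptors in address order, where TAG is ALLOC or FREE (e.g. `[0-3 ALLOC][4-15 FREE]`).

Answer: [0-2 FREE][3-7 ALLOC][8-13 FREE][14-17 ALLOC][18-36 FREE]

Derivation:
Op 1: a = malloc(3) -> a = 0; heap: [0-2 ALLOC][3-36 FREE]
Op 2: b = malloc(12) -> b = 3; heap: [0-2 ALLOC][3-14 ALLOC][15-36 FREE]
Op 3: a = realloc(a, 1) -> a = 0; heap: [0-0 ALLOC][1-2 FREE][3-14 ALLOC][15-36 FREE]
Op 4: free(a) -> (freed a); heap: [0-2 FREE][3-14 ALLOC][15-36 FREE]
Op 5: c = malloc(1) -> c = 0; heap: [0-0 ALLOC][1-2 FREE][3-14 ALLOC][15-36 FREE]
Op 6: b = realloc(b, 11) -> b = 3; heap: [0-0 ALLOC][1-2 FREE][3-13 ALLOC][14-36 FREE]
Op 7: d = malloc(4) -> d = 14; heap: [0-0 ALLOC][1-2 FREE][3-13 ALLOC][14-17 ALLOC][18-36 FREE]
Op 8: b = realloc(b, 5) -> b = 3; heap: [0-0 ALLOC][1-2 FREE][3-7 ALLOC][8-13 FREE][14-17 ALLOC][18-36 FREE]
free(c): c = 0 -> block [0-0 ALLOC]; mark free, coalesce with adjacent free neighbors -> [0-2 FREE][3-7 ALLOC][8-13 FREE][14-17 ALLOC][18-36 FREE]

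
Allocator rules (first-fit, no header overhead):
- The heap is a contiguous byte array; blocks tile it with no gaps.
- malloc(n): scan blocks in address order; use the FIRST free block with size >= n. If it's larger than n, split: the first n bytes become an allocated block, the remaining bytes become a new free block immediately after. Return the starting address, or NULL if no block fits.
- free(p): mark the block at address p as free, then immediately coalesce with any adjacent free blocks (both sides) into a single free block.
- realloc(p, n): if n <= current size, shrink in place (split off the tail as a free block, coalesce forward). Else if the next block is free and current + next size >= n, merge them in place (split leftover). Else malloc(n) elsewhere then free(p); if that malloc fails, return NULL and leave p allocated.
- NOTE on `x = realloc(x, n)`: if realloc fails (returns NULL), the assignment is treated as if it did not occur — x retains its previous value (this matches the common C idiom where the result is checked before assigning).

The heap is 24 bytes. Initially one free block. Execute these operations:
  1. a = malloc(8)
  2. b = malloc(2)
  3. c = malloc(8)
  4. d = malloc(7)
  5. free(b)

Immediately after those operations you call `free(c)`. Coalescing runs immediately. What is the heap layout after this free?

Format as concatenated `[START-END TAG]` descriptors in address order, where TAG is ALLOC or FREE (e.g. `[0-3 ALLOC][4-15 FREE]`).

Answer: [0-7 ALLOC][8-23 FREE]

Derivation:
Op 1: a = malloc(8) -> a = 0; heap: [0-7 ALLOC][8-23 FREE]
Op 2: b = malloc(2) -> b = 8; heap: [0-7 ALLOC][8-9 ALLOC][10-23 FREE]
Op 3: c = malloc(8) -> c = 10; heap: [0-7 ALLOC][8-9 ALLOC][10-17 ALLOC][18-23 FREE]
Op 4: d = malloc(7) -> d = NULL; heap: [0-7 ALLOC][8-9 ALLOC][10-17 ALLOC][18-23 FREE]
Op 5: free(b) -> (freed b); heap: [0-7 ALLOC][8-9 FREE][10-17 ALLOC][18-23 FREE]
free(c): c = 10 -> block [10-17 ALLOC]; mark free, coalesce with adjacent free neighbors -> [0-7 ALLOC][8-23 FREE]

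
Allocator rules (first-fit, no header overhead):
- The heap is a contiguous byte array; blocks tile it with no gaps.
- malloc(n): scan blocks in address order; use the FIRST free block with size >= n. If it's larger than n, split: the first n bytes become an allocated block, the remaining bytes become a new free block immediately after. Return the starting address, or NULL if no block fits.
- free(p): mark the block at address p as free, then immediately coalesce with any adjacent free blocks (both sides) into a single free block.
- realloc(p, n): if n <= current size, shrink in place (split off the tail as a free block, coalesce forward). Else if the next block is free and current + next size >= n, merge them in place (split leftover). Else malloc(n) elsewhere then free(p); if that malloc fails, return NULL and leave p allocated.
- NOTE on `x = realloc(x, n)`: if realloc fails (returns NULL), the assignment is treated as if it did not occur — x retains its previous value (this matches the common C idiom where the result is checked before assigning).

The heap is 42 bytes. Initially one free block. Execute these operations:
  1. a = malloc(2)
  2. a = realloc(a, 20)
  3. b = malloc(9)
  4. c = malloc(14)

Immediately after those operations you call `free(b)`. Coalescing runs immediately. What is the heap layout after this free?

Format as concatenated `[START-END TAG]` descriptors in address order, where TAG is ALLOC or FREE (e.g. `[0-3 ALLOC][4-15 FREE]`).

Op 1: a = malloc(2) -> a = 0; heap: [0-1 ALLOC][2-41 FREE]
Op 2: a = realloc(a, 20) -> a = 0; heap: [0-19 ALLOC][20-41 FREE]
Op 3: b = malloc(9) -> b = 20; heap: [0-19 ALLOC][20-28 ALLOC][29-41 FREE]
Op 4: c = malloc(14) -> c = NULL; heap: [0-19 ALLOC][20-28 ALLOC][29-41 FREE]
free(b): b = 20 -> block [20-28 ALLOC]; mark free, coalesce with adjacent free neighbors -> [0-19 ALLOC][20-41 FREE]

Answer: [0-19 ALLOC][20-41 FREE]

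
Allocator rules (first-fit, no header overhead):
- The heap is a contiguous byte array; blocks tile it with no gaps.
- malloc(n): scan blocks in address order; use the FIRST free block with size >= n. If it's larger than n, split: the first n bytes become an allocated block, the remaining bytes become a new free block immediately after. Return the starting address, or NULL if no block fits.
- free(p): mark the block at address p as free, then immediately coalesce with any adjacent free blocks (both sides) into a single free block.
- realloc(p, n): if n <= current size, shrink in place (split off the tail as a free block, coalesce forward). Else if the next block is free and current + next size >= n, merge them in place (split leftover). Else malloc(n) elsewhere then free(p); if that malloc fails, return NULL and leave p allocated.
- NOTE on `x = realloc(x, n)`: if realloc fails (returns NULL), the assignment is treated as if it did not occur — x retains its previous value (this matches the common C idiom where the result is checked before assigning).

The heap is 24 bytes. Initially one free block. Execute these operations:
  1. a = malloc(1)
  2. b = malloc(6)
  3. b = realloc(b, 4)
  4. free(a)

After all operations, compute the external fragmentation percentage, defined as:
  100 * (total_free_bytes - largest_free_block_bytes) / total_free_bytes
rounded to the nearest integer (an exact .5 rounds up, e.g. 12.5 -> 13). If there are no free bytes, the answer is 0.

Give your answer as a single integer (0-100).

Op 1: a = malloc(1) -> a = 0; heap: [0-0 ALLOC][1-23 FREE]
Op 2: b = malloc(6) -> b = 1; heap: [0-0 ALLOC][1-6 ALLOC][7-23 FREE]
Op 3: b = realloc(b, 4) -> b = 1; heap: [0-0 ALLOC][1-4 ALLOC][5-23 FREE]
Op 4: free(a) -> (freed a); heap: [0-0 FREE][1-4 ALLOC][5-23 FREE]
Free blocks: [1 19] total_free=20 largest=19 -> 100*(20-19)/20 = 100/20 = 5

Answer: 5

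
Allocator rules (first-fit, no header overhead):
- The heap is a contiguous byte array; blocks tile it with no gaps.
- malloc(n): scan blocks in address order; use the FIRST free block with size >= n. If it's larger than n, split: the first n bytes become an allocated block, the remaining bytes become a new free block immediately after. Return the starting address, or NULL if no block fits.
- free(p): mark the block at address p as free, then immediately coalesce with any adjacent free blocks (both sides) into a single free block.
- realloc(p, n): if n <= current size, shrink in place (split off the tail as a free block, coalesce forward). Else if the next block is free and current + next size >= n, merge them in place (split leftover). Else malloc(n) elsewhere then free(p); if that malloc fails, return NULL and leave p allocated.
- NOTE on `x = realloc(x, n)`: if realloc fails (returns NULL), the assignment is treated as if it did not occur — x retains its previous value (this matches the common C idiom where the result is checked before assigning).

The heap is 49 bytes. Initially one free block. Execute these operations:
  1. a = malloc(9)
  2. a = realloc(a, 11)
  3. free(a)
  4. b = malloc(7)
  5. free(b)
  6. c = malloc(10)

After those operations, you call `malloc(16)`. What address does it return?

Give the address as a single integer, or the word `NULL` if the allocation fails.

Answer: 10

Derivation:
Op 1: a = malloc(9) -> a = 0; heap: [0-8 ALLOC][9-48 FREE]
Op 2: a = realloc(a, 11) -> a = 0; heap: [0-10 ALLOC][11-48 FREE]
Op 3: free(a) -> (freed a); heap: [0-48 FREE]
Op 4: b = malloc(7) -> b = 0; heap: [0-6 ALLOC][7-48 FREE]
Op 5: free(b) -> (freed b); heap: [0-48 FREE]
Op 6: c = malloc(10) -> c = 0; heap: [0-9 ALLOC][10-48 FREE]
malloc(16): first-fit scan over [0-9 ALLOC][10-48 FREE] -> 10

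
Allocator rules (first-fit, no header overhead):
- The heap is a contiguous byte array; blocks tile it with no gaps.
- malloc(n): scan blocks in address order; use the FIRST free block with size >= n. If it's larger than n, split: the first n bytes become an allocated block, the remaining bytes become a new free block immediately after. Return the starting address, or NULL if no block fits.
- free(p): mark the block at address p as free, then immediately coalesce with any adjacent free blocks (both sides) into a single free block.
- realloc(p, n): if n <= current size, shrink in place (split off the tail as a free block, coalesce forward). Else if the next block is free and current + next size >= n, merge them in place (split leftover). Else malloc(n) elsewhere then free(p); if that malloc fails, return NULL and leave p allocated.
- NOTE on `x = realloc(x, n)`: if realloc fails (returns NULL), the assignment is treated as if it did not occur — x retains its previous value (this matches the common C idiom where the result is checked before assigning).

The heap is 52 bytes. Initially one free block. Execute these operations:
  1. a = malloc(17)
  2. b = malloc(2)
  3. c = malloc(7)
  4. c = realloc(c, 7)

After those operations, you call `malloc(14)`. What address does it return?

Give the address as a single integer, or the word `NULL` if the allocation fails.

Op 1: a = malloc(17) -> a = 0; heap: [0-16 ALLOC][17-51 FREE]
Op 2: b = malloc(2) -> b = 17; heap: [0-16 ALLOC][17-18 ALLOC][19-51 FREE]
Op 3: c = malloc(7) -> c = 19; heap: [0-16 ALLOC][17-18 ALLOC][19-25 ALLOC][26-51 FREE]
Op 4: c = realloc(c, 7) -> c = 19; heap: [0-16 ALLOC][17-18 ALLOC][19-25 ALLOC][26-51 FREE]
malloc(14): first-fit scan over [0-16 ALLOC][17-18 ALLOC][19-25 ALLOC][26-51 FREE] -> 26

Answer: 26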